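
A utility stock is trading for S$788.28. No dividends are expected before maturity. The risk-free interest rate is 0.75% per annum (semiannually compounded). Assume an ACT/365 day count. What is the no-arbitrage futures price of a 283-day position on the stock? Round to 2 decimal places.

S$792.87

F = S · (1+r/2)^(2T)
= 788.28 × 1.005821
F = S$792.87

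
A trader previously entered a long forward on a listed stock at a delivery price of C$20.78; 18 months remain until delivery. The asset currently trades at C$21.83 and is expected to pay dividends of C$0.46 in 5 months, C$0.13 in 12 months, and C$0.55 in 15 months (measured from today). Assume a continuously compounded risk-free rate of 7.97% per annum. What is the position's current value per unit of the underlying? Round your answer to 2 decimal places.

C$2.33

PV(remaining dividends) I = 0.46·e^(−0.0797·5/12) + 0.13·e^(−0.0797·12/12) + 0.55·e^(−0.0797·15/12) = 1.0629
Current forward F = (S − I)·e^(rT) = (21.83 − 1.0629)·e^(0.0797·18/12) = 20.7671 × 1.126990 = 23.4043
Value (long) = (F − K)·e^(−rT) = (23.4043 − 20.78) × 0.887320 = 2.3286
Value = C$2.33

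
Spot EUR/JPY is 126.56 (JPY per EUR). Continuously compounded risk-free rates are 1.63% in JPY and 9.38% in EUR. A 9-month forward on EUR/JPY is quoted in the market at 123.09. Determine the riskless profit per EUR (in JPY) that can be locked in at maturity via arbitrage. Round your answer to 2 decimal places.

Fair forward: F* = S·e^(carry·T), with carry = (r_JPY − r_EUR) = 0.0163 − 0.0938 = -0.0775
F* = 126.56 · e^(-0.0775 × 9/12) = 126.56 · e^-0.058125 = 126.56 × 0.943532 = 119.4134
Market 123.09 > fair 119.4134: forward overpriced → cash-and-carry (buy spot, short the forward).
At maturity, profit = |F_mkt − F*| = |123.09 − 119.4134| = 3.68 per EUR (in JPY)

3.68 per EUR (in JPY)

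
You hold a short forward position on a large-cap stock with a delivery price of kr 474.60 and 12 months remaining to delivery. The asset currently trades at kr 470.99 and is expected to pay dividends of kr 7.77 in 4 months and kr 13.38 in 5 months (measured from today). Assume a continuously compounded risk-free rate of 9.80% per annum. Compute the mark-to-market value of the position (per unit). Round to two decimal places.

-kr 20.33

PV(remaining dividends) I = 7.77·e^(−0.0980·4/12) + 13.38·e^(−0.0980·5/12) = 20.3649
Current forward F = (S − I)·e^(rT) = (470.99 − 20.3649)·e^(0.0980·12/12) = 450.6251 × 1.102963 = 497.0228
Value (long) = (F − K)·e^(−rT) = (497.0228 − 474.60) × 0.906649 = 20.3296
Short position value = −(long value) = -kr 20.33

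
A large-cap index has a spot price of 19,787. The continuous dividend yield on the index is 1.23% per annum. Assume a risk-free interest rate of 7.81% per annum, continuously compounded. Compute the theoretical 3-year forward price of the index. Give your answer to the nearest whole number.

24,105

F = S·e^((r − q)T) = 19787 · e^((0.0781 − 0.0123) × 3)
= 19787 · e^0.197400 = 19787 × 1.218231
F = 24,105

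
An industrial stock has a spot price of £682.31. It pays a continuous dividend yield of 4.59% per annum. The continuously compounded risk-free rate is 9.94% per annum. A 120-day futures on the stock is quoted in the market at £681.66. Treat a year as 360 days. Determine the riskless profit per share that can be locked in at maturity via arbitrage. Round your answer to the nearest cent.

Fair futures: F* = S·e^(carry·T), with carry = (r − q) = 0.0994 − 0.0459 = 0.0535
F* = 682.31 · e^(0.0535 × 120/360) = 682.31 · e^0.017833 = 682.31 × 1.017993 = £694.5868
Market £681.66 < fair £694.5868: forward underpriced → reverse cash-and-carry (short spot, go long the forward).
At maturity, profit = |F_mkt − F*| = |681.66 − 694.5868| = £12.93 per share

£12.93 per share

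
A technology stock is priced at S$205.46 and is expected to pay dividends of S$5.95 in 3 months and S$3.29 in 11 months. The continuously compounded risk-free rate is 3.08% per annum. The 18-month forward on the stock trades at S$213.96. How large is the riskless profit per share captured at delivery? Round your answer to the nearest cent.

PV(dividends) I = 5.95·e^(−0.0308·3/12) + 3.29·e^(−0.0308·11/12) = 9.1028
Fair forward F* = (S − I)·e^(rT) = (205.46 − 9.1028)·e^0.046200 = 196.3572 × 1.047284 = 205.6418
Market S$213.96 > fair 205.6418: forward overpriced → cash-and-carry (borrow at r, buy the stock and collect the dividends, short the forward).
Profit at T = |F_mkt − F*| = |213.96 − 205.6418| = S$8.32 per share

S$8.32 per share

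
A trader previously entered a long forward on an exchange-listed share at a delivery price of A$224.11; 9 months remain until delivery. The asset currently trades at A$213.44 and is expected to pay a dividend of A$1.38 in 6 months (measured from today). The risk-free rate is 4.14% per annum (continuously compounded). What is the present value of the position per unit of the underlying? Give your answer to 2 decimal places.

-A$5.17

PV(remaining dividends) I = 1.38·e^(−0.0414·6/12) = 1.3517
Current forward F = (S − I)·e^(rT) = (213.44 − 1.3517)·e^(0.0414·9/12) = 212.0883 × 1.031537 = 218.7769
Value (long) = (F − K)·e^(−rT) = (218.7769 − 224.11) × 0.969427 = -5.1701
Value = -A$5.17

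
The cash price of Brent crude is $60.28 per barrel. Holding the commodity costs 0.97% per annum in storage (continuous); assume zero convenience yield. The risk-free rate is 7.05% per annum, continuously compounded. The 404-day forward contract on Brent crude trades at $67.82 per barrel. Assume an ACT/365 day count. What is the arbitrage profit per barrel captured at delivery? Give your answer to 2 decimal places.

$1.94 per barrel

Fair forward: F* = S·e^(carry·T), with carry = (r + u) = 0.0705 + 0.0097 = 0.0802
F* = 60.28 · e^(0.0802 × 404/365) = 60.28 · e^0.088769 = 60.28 × 1.092828 = $65.8757
Market $67.82 > fair $65.8757: forward overpriced → cash-and-carry (buy spot, short the forward).
At maturity, profit = |F_mkt − F*| = |67.82 − 65.8757| = $1.94 per barrel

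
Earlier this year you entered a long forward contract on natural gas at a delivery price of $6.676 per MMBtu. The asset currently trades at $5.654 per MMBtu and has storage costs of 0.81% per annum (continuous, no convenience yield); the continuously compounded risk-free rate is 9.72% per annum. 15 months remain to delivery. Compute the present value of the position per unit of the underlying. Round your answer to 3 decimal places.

-$0.201 per MMBtu

Current fair forward for the remaining 15 months: F = S·e^((r + u)·T), (r + u) = 0.0972 + 0.0081 = 0.1053
F = 5.654 · e^(0.1053 × 15/12) = 5.654 × 1.140680 = 6.4494
Value of long forward = (F − K)·e^(−rT) = (6.4494 − 6.676) · e^(−0.0972·15/12)
= -0.2266 × 0.885591 = -0.201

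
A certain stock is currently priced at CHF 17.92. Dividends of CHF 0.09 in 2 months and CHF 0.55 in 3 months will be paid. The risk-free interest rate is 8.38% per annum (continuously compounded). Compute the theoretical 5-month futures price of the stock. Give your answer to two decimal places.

CHF 17.91

PV(dividends) I = 0.09·e^(−0.0838·2/12) + 0.55·e^(−0.0838·3/12)
I = 0.0888 + 0.5386 = 0.6274
F = (S − I)·e^(rT) = (17.92 − 0.6274) · e^(0.0838·5/12)
= 17.2926 · e^0.034917 = 17.2926 × 1.035534 = CHF 17.91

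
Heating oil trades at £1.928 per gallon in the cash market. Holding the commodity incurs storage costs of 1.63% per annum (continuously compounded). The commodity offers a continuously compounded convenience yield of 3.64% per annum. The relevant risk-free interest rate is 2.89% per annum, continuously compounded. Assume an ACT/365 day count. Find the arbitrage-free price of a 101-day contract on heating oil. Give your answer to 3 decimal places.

£1.933 per gallon

Net carry = r + u − y = 0.0289 + 0.0163 − 0.0364 = 0.0088
F = S·e^((r+u−y)T) = 1.928 · e^(0.0088 × 101/365) = 1.928 · e^0.002435
= 1.928 × 1.002438 = £1.933 per gallon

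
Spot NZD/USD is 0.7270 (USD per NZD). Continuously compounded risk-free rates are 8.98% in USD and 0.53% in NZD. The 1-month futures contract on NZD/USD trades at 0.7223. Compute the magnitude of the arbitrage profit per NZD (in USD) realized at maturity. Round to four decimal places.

Fair futures: F* = S·e^(carry·T), with carry = (r_USD − r_NZD) = 0.0898 − 0.0053 = 0.0845
F* = 0.7270 · e^(0.0845 × 1/12) = 0.7270 · e^0.007042 = 0.7270 × 1.007067 = 0.7321
Market 0.7223 < fair 0.7321: forward underpriced → reverse cash-and-carry (short spot, go long the forward).
At maturity, profit = |F_mkt − F*| = |0.7223 − 0.7321| = 0.0098 per NZD (in USD)

0.0098 per NZD (in USD)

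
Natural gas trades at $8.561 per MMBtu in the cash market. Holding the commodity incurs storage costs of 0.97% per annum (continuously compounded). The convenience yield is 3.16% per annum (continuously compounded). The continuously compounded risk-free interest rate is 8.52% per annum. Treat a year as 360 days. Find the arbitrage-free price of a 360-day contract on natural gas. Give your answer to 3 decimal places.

Net carry = r + u − y = 0.0852 + 0.0097 − 0.0316 = 0.0633
F = S·e^((r+u−y)T) = 8.561 · e^(0.0633 × 360/360) = 8.561 · e^0.063300
= 8.561 × 1.065346 = $9.120 per MMBtu

$9.120 per MMBtu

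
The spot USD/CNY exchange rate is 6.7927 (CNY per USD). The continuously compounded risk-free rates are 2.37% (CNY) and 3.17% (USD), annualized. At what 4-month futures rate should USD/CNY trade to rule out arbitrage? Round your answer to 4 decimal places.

F = S·e^((r_CNY − r_USD)T) = 6.7927 · e^((0.0237 − 0.0317) × 4/12)
= 6.7927 · e^-0.002667 = 6.7927 × 0.997337
F = 6.7746 CNY per USD

6.7746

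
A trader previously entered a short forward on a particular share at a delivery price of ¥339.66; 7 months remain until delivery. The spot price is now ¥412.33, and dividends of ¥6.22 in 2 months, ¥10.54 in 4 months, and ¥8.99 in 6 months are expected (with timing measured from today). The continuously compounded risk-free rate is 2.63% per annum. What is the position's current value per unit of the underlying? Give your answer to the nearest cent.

PV(remaining dividends) I = 6.22·e^(−0.0263·2/12) + 10.54·e^(−0.0263·4/12) + 8.99·e^(−0.0263·6/12) = 25.5134
Current forward F = (S − I)·e^(rT) = (412.33 − 25.5134)·e^(0.0263·7/12) = 386.8166 × 1.015460 = 392.7968
Value (long) = (F − K)·e^(−rT) = (392.7968 − 339.66) × 0.984775 = 52.3278
Short position value = −(long value) = -¥52.33

-¥52.33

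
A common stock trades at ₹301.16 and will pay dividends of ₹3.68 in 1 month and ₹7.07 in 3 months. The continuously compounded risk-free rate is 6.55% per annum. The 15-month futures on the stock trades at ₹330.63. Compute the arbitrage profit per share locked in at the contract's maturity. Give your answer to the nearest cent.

₹15.30 per share

PV(dividends) I = 3.68·e^(−0.0655·1/12) + 7.07·e^(−0.0655·3/12) = 10.6151
Fair futures F* = (S − I)·e^(rT) = (301.16 − 10.6151)·e^0.081875 = 290.5449 × 1.085320 = 315.3342
Market ₹330.63 > fair 315.3342: forward overpriced → cash-and-carry (borrow at r, buy the stock and collect the dividends, short the forward).
Profit at T = |F_mkt − F*| = |330.63 − 315.3342| = ₹15.30 per share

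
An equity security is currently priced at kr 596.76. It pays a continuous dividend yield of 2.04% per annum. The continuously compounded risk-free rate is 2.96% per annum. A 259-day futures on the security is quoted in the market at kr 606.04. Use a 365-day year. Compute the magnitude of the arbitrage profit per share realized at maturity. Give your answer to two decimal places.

Fair futures: F* = S·e^(carry·T), with carry = (r − q) = 0.0296 − 0.0204 = 0.0092
F* = 596.76 · e^(0.0092 × 259/365) = 596.76 · e^0.006528 = 596.76 × 1.006549 = kr 600.6682
Market kr 606.04 > fair kr 600.6682: forward overpriced → cash-and-carry (buy spot, short the forward).
At maturity, profit = |F_mkt − F*| = |606.04 − 600.6682| = kr 5.37 per share

kr 5.37 per share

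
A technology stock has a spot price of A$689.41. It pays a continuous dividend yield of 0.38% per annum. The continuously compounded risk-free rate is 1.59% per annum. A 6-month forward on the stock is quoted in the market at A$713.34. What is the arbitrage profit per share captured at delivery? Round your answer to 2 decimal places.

Fair forward: F* = S·e^(carry·T), with carry = (r − q) = 0.0159 − 0.0038 = 0.0121
F* = 689.41 · e^(0.0121 × 6/12) = 689.41 · e^0.006050 = 689.41 × 1.006068 = A$693.5933
Market A$713.34 > fair A$693.5933: forward overpriced → cash-and-carry (buy spot, short the forward).
At maturity, profit = |F_mkt − F*| = |713.34 − 693.5933| = A$19.75 per share

A$19.75 per share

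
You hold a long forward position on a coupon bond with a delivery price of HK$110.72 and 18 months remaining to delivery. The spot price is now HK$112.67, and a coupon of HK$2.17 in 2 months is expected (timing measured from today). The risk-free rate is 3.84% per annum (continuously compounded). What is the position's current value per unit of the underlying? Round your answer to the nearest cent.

HK$5.99

PV(remaining coupons) I = 2.17·e^(−0.0384·2/12) = 2.1562
Current forward F = (S − I)·e^(rT) = (112.67 − 2.1562)·e^(0.0384·18/12) = 110.5138 × 1.059291 = 117.0663
Value (long) = (F − K)·e^(−rT) = (117.0663 − 110.72) × 0.944027 = 5.9911
Value = HK$5.99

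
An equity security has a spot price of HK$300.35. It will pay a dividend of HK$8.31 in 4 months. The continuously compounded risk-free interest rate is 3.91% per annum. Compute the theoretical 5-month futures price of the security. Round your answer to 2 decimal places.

HK$296.95

PV(dividends) I = 8.31·e^(−0.0391·4/12)
I = 8.2024
F = (S − I)·e^(rT) = (300.35 − 8.2024) · e^(0.0391·5/12)
= 292.1476 · e^0.016292 = 292.1476 × 1.016425 = HK$296.95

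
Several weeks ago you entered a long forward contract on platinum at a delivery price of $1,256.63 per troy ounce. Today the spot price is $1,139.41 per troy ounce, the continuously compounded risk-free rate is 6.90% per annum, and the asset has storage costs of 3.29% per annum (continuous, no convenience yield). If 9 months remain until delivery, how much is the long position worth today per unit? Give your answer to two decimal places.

-$25.38 per troy ounce

Current fair forward for the remaining 9 months: F = S·e^((r + u)·T), (r + u) = 0.0690 + 0.0329 = 0.1019
F = 1139.41 · e^(0.1019 × 9/12) = 1139.41 × 1.07942123 = 1229.9033
Value of long forward = (F − K)·e^(−rT) = (1229.9033 − 1256.63) · e^(−0.0690·9/12)
= -26.7267 × 0.94956623 = -25.38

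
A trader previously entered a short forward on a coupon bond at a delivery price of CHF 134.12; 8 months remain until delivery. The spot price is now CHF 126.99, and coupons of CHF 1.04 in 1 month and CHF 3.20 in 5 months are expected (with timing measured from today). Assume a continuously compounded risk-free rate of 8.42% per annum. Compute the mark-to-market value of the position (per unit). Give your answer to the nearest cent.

CHF 3.93

PV(remaining coupons) I = 1.04·e^(−0.0842·1/12) + 3.20·e^(−0.0842·5/12) = 4.1224
Current forward F = (S − I)·e^(rT) = (126.99 − 4.1224)·e^(0.0842·8/12) = 122.8676 × 1.057739 = 129.9619
Value (long) = (F − K)·e^(−rT) = (129.9619 − 134.12) × 0.945413 = -3.9311
Short position value = −(long value) = CHF 3.93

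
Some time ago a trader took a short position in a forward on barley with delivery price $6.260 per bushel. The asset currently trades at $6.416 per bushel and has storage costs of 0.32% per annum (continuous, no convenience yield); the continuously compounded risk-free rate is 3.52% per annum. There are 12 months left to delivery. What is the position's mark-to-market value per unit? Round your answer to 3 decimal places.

Current fair forward for the remaining 12 months: F = S·e^((r + u)·T), (r + u) = 0.0352 + 0.0032 = 0.0384
F = 6.416 · e^(0.0384 × 12/12) = 6.416 × 1.039147 = 6.6672
Value of long forward = (F − K)·e^(−rT) = (6.6672 − 6.260) · e^(−0.0352·12/12)
= 0.4072 × 0.965412 = 0.393
Short position value = −(long value) = -$0.393

-$0.393 per bushel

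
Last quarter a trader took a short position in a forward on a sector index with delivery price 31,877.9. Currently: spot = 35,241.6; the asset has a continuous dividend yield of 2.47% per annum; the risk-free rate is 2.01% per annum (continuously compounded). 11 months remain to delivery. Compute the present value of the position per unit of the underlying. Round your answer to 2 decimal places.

-3156.71

Current fair forward for the remaining 11 months: F = S·e^((r − q)·T), (r − q) = 0.0201 − 0.0247 = -0.0046
F = 35241.6 · e^(-0.0046 × 11/12) = 35241.6 × 0.99579221 = 35093.3107
Value of long forward = (F − K)·e^(−rT) = (35093.3107 − 31877.9) · e^(−0.0201·11/12)
= 3215.4107 × 0.98174370 = 3156.71
Short position value = −(long value) = -3156.71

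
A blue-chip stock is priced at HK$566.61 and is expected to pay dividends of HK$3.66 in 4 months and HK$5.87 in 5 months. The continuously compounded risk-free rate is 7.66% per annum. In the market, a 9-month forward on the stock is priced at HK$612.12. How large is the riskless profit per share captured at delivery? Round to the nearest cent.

HK$21.81 per share

PV(dividends) I = 3.66·e^(−0.0766·4/12) + 5.87·e^(−0.0766·5/12) = 9.2533
Fair forward F* = (S − I)·e^(rT) = (566.61 − 9.2533)·e^0.057450 = 557.3567 × 1.059132 = 590.3143
Market HK$612.12 > fair 590.3143: forward overpriced → cash-and-carry (borrow at r, buy the stock and collect the dividends, short the forward).
Profit at T = |F_mkt − F*| = |612.12 − 590.3143| = HK$21.81 per share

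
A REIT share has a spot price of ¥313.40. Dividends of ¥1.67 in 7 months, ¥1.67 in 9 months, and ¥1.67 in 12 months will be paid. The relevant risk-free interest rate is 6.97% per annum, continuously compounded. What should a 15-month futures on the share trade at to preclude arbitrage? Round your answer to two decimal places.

PV(dividends) I = 1.67·e^(−0.0697·7/12) + 1.67·e^(−0.0697·9/12) + 1.67·e^(−0.0697·12/12)
I = 1.6035 + 1.5849 + 1.5576 = 4.7460
F = (S − I)·e^(rT) = (313.40 − 4.7460) · e^(0.0697·15/12)
= 308.6540 · e^0.087125 = 308.6540 × 1.091033 = ¥336.75

¥336.75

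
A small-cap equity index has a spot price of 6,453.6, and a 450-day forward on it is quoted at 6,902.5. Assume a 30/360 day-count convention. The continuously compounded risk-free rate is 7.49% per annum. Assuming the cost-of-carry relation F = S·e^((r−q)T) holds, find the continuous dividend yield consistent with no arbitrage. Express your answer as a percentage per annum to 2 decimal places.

2.11%

From F = S·e^((r−q)T): (r − q) = ln(F/S)/T
ln(6902.5/6453.6) = ln(1.069558) = 0.067245
(r − q) = 0.067245 / (450/360) = 0.053796
q = r − ln(F/S)/T = 0.0749 − 0.053796 = 0.021104
q = 2.11%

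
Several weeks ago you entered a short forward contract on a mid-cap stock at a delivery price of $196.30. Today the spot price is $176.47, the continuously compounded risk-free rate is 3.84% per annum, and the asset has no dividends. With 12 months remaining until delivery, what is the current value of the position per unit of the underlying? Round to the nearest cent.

$12.43

Current fair forward for the remaining 12 months: F = S·e^(r·T), r = 0.0384
F = 176.47 · e^(0.0384 × 12/12) = 176.47 × 1.039147 = 183.3783
Value of long forward = (F − K)·e^(−rT) = (183.3783 − 196.30) · e^(−0.0384·12/12)
= -12.9217 × 0.962328 = -12.43
Short position value = −(long value) = $12.43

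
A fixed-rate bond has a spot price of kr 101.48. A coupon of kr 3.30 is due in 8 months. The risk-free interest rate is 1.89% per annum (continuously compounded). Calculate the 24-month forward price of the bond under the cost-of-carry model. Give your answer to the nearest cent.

PV(coupons) I = 3.30·e^(−0.0189·8/12)
I = 3.2587
F = (S − I)·e^(rT) = (101.48 − 3.2587) · e^(0.0189·24/12)
= 98.2213 · e^0.037800 = 98.2213 × 1.038524 = kr 102.01

kr 102.01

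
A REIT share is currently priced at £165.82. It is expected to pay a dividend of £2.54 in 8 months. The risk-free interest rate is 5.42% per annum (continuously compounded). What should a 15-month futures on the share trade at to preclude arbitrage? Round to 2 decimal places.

PV(dividends) I = 2.54·e^(−0.0542·8/12)
I = 2.4499
F = (S − I)·e^(rT) = (165.82 − 2.4499) · e^(0.0542·15/12)
= 163.3701 · e^0.067750 = 163.3701 × 1.070098 = £174.82

£174.82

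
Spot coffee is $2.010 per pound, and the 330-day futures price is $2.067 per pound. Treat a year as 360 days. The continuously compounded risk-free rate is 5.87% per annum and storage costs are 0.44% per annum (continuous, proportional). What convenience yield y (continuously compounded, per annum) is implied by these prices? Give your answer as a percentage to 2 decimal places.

F = S·e^((r+u−y)T) ⇒ (r+u−y) = ln(F/S)/T
ln(2.067/2.010) = 0.027964; /T ⇒ 0.030506
y = r + u − ln(F/S)/T = 0.0587 + 0.0044 − 0.030506 = 0.032594
y = 3.26%

3.26%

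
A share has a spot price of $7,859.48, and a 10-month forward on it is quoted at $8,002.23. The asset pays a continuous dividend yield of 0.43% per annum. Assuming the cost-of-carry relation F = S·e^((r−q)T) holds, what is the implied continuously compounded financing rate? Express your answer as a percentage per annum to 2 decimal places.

2.59%

From F = S·e^((r−q)T): (r − q) = ln(F/S)/T
ln(8002.23/7859.48) = ln(1.018163) = 0.018000
(r − q) = 0.018000 / (10/12) = 0.021600
r = ln(F/S)/T + q = 0.021600 + 0.0043 = 0.025900
r = 2.59%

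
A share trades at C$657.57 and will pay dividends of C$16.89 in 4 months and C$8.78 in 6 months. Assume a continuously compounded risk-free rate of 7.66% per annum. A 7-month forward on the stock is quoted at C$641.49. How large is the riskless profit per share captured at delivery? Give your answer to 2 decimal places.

PV(dividends) I = 16.89·e^(−0.0766·4/12) + 8.78·e^(−0.0766·6/12) = 24.9143
Fair forward F* = (S − I)·e^(rT) = (657.57 − 24.9143)·e^0.044683 = 632.6557 × 1.045696 = 661.5655
Market C$641.49 < fair 661.5655: forward underpriced → reverse cash-and-carry (short the stock, invest proceeds at r, pay the dividends, go long the forward).
Profit at T = |F_mkt − F*| = |641.49 − 661.5655| = C$20.08 per share

C$20.08 per share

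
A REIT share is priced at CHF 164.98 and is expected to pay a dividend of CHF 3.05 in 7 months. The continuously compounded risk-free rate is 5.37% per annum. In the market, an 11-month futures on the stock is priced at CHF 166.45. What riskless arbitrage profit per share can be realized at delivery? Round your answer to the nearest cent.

PV(dividends) I = 3.05·e^(−0.0537·7/12) = 2.9559
Fair futures F* = (S − I)·e^(rT) = (164.98 − 2.9559)·e^0.049225 = 162.0241 × 1.050457 = 170.1994
Market CHF 166.45 < fair 170.1994: forward underpriced → reverse cash-and-carry (short the stock, invest proceeds at r, pay the dividends, go long the forward).
Profit at T = |F_mkt − F*| = |166.45 − 170.1994| = CHF 3.75 per share

CHF 3.75 per share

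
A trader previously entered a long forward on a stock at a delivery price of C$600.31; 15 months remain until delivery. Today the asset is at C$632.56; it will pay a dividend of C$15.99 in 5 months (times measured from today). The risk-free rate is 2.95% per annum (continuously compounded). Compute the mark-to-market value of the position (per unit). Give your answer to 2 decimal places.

PV(remaining dividends) I = 15.99·e^(−0.0295·5/12) = 15.7947
Current forward F = (S − I)·e^(rT) = (632.56 − 15.7947)·e^(0.0295·15/12) = 616.7653 × 1.037563 = 639.9329
Value (long) = (F − K)·e^(−rT) = (639.9329 − 600.31) × 0.963797 = 38.1884
Value = C$38.19

C$38.19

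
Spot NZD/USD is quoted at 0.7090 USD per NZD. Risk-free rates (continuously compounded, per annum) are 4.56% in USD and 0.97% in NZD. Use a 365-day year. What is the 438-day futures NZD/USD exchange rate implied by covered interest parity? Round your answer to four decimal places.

F = S·e^((r_USD − r_NZD)T) = 0.7090 · e^((0.0456 − 0.0097) × 438/365)
= 0.7090 · e^0.043080 = 0.7090 × 1.044021
F = 0.7402 USD per NZD

0.7402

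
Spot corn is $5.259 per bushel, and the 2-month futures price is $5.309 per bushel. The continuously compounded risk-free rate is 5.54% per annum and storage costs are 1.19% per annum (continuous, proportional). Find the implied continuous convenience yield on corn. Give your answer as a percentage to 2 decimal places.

F = S·e^((r+u−y)T) ⇒ (r+u−y) = ln(F/S)/T
ln(5.309/5.259) = 0.009463; /T ⇒ 0.056778
y = r + u − ln(F/S)/T = 0.0554 + 0.0119 − 0.056778 = 0.010522
y = 1.05%

1.05%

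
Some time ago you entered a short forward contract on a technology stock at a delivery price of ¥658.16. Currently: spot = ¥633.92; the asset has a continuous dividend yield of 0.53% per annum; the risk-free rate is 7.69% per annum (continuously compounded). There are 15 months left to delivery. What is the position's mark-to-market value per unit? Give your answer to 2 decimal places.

-¥31.89

Current fair forward for the remaining 15 months: F = S·e^((r − q)·T), (r − q) = 0.0769 − 0.0053 = 0.0716
F = 633.92 · e^(0.0716 × 15/12) = 633.92 × 1.093627 = 693.2720
Value of long forward = (F − K)·e^(−rT) = (693.2720 − 658.16) · e^(−0.0769·15/12)
= 35.1120 × 0.908350 = 31.89
Short position value = −(long value) = -¥31.89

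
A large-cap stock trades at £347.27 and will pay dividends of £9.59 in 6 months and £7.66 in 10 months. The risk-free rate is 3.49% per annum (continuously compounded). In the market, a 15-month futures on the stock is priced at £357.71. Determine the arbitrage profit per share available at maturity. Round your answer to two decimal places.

£12.57 per share

PV(dividends) I = 9.59·e^(−0.0349·6/12) + 7.66·e^(−0.0349·10/12) = 16.8645
Fair futures F* = (S − I)·e^(rT) = (347.27 − 16.8645)·e^0.043625 = 330.4055 × 1.044591 = 345.1386
Market £357.71 > fair 345.1386: forward overpriced → cash-and-carry (borrow at r, buy the stock and collect the dividends, short the forward).
Profit at T = |F_mkt − F*| = |357.71 − 345.1386| = £12.57 per share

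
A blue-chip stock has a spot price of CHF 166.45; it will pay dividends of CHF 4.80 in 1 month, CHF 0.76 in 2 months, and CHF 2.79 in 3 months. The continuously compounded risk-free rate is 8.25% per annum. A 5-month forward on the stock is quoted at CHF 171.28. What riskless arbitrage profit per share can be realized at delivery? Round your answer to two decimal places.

PV(dividends) I = 4.80·e^(−0.0825·1/12) + 0.76·e^(−0.0825·2/12) + 2.79·e^(−0.0825·3/12) = 8.2498
Fair forward F* = (S − I)·e^(rT) = (166.45 − 8.2498)·e^0.034375 = 158.2002 × 1.034973 = 163.7329
Market CHF 171.28 > fair 163.7329: forward overpriced → cash-and-carry (borrow at r, buy the stock and collect the dividends, short the forward).
Profit at T = |F_mkt − F*| = |171.28 − 163.7329| = CHF 7.55 per share

CHF 7.55 per share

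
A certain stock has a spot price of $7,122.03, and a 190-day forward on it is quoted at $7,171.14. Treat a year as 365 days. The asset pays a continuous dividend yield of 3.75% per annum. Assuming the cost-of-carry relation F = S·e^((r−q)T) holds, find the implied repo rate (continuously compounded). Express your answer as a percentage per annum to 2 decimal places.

From F = S·e^((r−q)T): (r − q) = ln(F/S)/T
ln(7171.14/7122.03) = ln(1.006896) = 0.006872
(r − q) = 0.006872 / (190/365) = 0.013201
r = ln(F/S)/T + q = 0.013201 + 0.0375 = 0.050701
r = 5.07%

5.07%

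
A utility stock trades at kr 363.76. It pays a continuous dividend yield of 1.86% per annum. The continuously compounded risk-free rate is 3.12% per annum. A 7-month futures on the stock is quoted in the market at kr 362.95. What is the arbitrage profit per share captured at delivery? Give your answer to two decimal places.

kr 3.49 per share

Fair futures: F* = S·e^(carry·T), with carry = (r − q) = 0.0312 − 0.0186 = 0.0126
F* = 363.76 · e^(0.0126 × 7/12) = 363.76 · e^0.007350 = 363.76 × 1.007377 = kr 366.4435
Market kr 362.95 < fair kr 366.4435: forward underpriced → reverse cash-and-carry (short spot, go long the forward).
At maturity, profit = |F_mkt − F*| = |362.95 − 366.4435| = kr 3.49 per share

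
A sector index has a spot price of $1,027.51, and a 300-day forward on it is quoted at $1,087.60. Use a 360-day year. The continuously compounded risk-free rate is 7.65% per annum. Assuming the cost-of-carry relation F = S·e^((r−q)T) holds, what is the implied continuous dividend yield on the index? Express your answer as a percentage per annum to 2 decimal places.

From F = S·e^((r−q)T): (r − q) = ln(F/S)/T
ln(1087.60/1027.51) = ln(1.058481) = 0.056835
(r − q) = 0.056835 / (300/360) = 0.068202
q = r − ln(F/S)/T = 0.0765 − 0.068202 = 0.008298
q = 0.83%

0.83%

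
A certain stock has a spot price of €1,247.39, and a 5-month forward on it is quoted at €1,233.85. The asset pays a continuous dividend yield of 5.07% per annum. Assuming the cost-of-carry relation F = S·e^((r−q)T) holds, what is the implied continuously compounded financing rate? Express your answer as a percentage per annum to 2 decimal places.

2.45%

From F = S·e^((r−q)T): (r − q) = ln(F/S)/T
ln(1233.85/1247.39) = ln(0.989145) = -0.010914
(r − q) = -0.010914 / (5/12) = -0.026194
r = ln(F/S)/T + q = -0.026194 + 0.0507 = 0.024506
r = 2.45%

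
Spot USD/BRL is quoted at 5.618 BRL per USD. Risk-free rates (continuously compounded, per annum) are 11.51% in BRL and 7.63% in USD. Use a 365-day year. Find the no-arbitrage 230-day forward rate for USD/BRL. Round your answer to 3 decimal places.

5.757

F = S·e^((r_BRL − r_USD)T) = 5.618 · e^((0.1151 − 0.0763) × 230/365)
= 5.618 · e^0.024449 = 5.618 × 1.024750
F = 5.757 BRL per USD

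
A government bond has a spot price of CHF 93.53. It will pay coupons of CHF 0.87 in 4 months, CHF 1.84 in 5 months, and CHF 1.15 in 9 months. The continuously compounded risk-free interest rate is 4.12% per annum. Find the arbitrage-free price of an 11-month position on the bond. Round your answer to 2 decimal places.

CHF 93.20

PV(coupons) I = 0.87·e^(−0.0412·4/12) + 1.84·e^(−0.0412·5/12) + 1.15·e^(−0.0412·9/12)
I = 0.8581 + 1.8087 + 1.1150 = 3.7818
F = (S − I)·e^(rT) = (93.53 − 3.7818) · e^(0.0412·11/12)
= 89.7482 · e^0.037767 = 89.7482 × 1.038489 = CHF 93.20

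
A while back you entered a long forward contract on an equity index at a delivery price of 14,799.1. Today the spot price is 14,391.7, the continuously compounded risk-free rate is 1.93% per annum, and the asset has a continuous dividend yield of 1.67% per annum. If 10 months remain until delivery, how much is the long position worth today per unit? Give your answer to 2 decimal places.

Current fair forward for the remaining 10 months: F = S·e^((r − q)·T), (r − q) = 0.0193 − 0.0167 = 0.0026
F = 14391.7 · e^(0.0026 × 10/12) = 14391.7 × 1.00216902 = 14422.9159
Value of long forward = (F − K)·e^(−rT) = (14422.9159 − 14799.1) · e^(−0.0193·10/12)
= -376.1841 × 0.98404531 = -370.18

-370.18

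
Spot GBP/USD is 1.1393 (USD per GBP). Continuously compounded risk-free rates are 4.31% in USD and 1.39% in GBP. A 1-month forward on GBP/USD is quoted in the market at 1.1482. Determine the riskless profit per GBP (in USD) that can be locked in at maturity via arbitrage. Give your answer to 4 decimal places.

Fair forward: F* = S·e^(carry·T), with carry = (r_USD − r_GBP) = 0.0431 − 0.0139 = 0.0292
F* = 1.1393 · e^(0.0292 × 1/12) = 1.1393 · e^0.002433 = 1.1393 × 1.002436 = 1.1421
Market 1.1482 > fair 1.1421: forward overpriced → cash-and-carry (buy spot, short the forward).
At maturity, profit = |F_mkt − F*| = |1.1482 − 1.1421| = 0.0061 per GBP (in USD)

0.0061 per GBP (in USD)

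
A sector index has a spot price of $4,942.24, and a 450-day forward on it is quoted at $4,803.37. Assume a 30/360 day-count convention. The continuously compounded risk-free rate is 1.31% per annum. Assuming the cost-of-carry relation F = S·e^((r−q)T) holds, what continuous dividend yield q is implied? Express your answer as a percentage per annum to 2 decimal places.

From F = S·e^((r−q)T): (r − q) = ln(F/S)/T
ln(4803.37/4942.24) = ln(0.971901) = -0.028501
(r − q) = -0.028501 / (450/360) = -0.022801
q = r − ln(F/S)/T = 0.0131 + 0.022801 = 0.035901
q = 3.59%

3.59%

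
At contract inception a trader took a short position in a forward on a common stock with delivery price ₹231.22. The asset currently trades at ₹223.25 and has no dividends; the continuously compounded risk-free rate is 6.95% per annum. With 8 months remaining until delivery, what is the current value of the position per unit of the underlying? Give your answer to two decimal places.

Current fair forward for the remaining 8 months: F = S·e^(r·T), r = 0.0695
F = 223.25 · e^(0.0695 × 8/12) = 223.25 × 1.047423 = 233.8372
Value of long forward = (F − K)·e^(−rT) = (233.8372 − 231.22) · e^(−0.0695·8/12)
= 2.6172 × 0.954724 = 2.50
Short position value = −(long value) = -₹2.50

-₹2.50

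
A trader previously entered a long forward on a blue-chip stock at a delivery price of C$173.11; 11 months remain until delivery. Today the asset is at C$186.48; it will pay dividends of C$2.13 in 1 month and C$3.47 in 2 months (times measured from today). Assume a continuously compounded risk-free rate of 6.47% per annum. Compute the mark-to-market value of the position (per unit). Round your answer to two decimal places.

C$17.79

PV(remaining dividends) I = 2.13·e^(−0.0647·1/12) + 3.47·e^(−0.0647·2/12) = 5.5513
Current forward F = (S − I)·e^(rT) = (186.48 − 5.5513)·e^(0.0647·11/12) = 180.9287 × 1.061102 = 191.9838
Value (long) = (F − K)·e^(−rT) = (191.9838 − 173.11) × 0.942416 = 17.7870
Value = C$17.79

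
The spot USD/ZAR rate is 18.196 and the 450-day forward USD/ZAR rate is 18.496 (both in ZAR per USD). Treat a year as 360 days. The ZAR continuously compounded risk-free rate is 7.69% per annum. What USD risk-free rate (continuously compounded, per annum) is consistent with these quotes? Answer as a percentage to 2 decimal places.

F = S·e^((r_ZAR − r_USD)T) ⇒ r_USD = r_ZAR − ln(F/S)/T
ln(18.496/18.196) = 0.016353; /(450/360) = 0.013082
r_USD = 0.0769 − 0.013082 = 0.063818
r_USD = 6.38%

6.38%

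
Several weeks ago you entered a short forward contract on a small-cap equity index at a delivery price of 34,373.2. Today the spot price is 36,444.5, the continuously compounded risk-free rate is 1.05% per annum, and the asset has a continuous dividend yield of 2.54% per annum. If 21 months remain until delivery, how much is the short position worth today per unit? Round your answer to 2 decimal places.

-1112.66

Current fair forward for the remaining 21 months: F = S·e^((r − q)·T), (r − q) = 0.0105 − 0.0254 = -0.0149
F = 36444.5 · e^(-0.0149 × 21/12) = 36444.5 × 0.97426202 = 35506.4922
Value of long forward = (F − K)·e^(−rT) = (35506.4922 − 34373.2) · e^(−0.0105·21/12)
= 1133.2922 × 0.98179279 = 1112.66
Short position value = −(long value) = -1112.66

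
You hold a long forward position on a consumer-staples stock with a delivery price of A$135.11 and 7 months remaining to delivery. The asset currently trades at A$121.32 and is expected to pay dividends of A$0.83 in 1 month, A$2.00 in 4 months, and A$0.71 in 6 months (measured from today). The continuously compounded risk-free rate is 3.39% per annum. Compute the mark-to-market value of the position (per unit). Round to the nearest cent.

-A$14.65

PV(remaining dividends) I = 0.83·e^(−0.0339·1/12) + 2.00·e^(−0.0339·4/12) + 0.71·e^(−0.0339·6/12) = 3.5033
Current forward F = (S − I)·e^(rT) = (121.32 − 3.5033)·e^(0.0339·7/12) = 117.8167 × 1.019972 = 120.1697
Value (long) = (F − K)·e^(−rT) = (120.1697 − 135.11) × 0.980419 = -14.6478
Value = -A$14.65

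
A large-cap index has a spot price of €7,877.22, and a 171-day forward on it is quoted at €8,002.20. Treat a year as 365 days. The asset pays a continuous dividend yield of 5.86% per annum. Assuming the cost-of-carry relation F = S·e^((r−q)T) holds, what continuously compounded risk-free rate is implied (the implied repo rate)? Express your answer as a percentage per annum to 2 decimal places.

9.22%

From F = S·e^((r−q)T): (r − q) = ln(F/S)/T
ln(8002.20/7877.22) = ln(1.015866) = 0.015741
(r − q) = 0.015741 / (171/365) = 0.033599
r = ln(F/S)/T + q = 0.033599 + 0.0586 = 0.092199
r = 9.22%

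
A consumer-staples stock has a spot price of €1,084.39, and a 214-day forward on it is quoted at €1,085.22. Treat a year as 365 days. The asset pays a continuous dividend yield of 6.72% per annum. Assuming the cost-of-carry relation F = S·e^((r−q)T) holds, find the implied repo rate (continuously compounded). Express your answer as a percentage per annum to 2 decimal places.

From F = S·e^((r−q)T): (r − q) = ln(F/S)/T
ln(1085.22/1084.39) = ln(1.000765) = 0.000765
(r − q) = 0.000765 / (214/365) = 0.001305
r = ln(F/S)/T + q = 0.001305 + 0.0672 = 0.068505
r = 6.85%

6.85%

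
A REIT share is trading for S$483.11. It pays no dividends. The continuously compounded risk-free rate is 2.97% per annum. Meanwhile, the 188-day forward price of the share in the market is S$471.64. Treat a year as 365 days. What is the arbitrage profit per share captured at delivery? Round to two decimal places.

Fair forward: F* = S·e^(carry·T), with carry = r = 0.0297
F* = 483.11 · e^(0.0297 × 188/365) = 483.11 · e^0.015298 = 483.11 × 1.015416 = S$490.5576
Market S$471.64 < fair S$490.5576: forward underpriced → reverse cash-and-carry (short spot, go long the forward).
At maturity, profit = |F_mkt − F*| = |471.64 − 490.5576| = S$18.92 per share

S$18.92 per share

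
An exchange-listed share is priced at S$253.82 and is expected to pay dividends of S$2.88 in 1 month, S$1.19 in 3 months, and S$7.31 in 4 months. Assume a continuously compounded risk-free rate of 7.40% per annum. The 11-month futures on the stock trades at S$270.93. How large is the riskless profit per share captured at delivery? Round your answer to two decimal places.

PV(dividends) I = 2.88·e^(−0.0740·1/12) + 1.19·e^(−0.0740·3/12) + 7.31·e^(−0.0740·4/12) = 11.1624
Fair futures F* = (S − I)·e^(rT) = (253.82 − 11.1624)·e^0.067833 = 242.6576 × 1.070187 = 259.6890
Market S$270.93 > fair 259.6890: forward overpriced → cash-and-carry (borrow at r, buy the stock and collect the dividends, short the forward).
Profit at T = |F_mkt − F*| = |270.93 − 259.6890| = S$11.24 per share

S$11.24 per share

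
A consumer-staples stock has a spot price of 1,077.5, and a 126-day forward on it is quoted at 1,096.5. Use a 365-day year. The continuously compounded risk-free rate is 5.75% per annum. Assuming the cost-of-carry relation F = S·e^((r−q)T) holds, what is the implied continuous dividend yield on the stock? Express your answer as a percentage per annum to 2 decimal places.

From F = S·e^((r−q)T): (r − q) = ln(F/S)/T
ln(1096.5/1077.5) = ln(1.017633) = 0.017479
(r − q) = 0.017479 / (126/365) = 0.050634
q = r − ln(F/S)/T = 0.0575 − 0.050634 = 0.006866
q = 0.69%

0.69%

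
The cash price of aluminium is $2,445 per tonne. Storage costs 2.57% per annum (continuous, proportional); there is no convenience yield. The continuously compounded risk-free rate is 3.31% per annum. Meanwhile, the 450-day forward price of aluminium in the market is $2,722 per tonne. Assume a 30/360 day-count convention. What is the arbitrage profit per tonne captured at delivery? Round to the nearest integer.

$91 per tonne

Fair forward: F* = S·e^(carry·T), with carry = (r + u) = 0.0331 + 0.0257 = 0.0588
F* = 2445 · e^(0.0588 × 450/360) = 2445 · e^0.073500 = 2445 × 1.076269 = $2631.4777
Market $2722 > fair $2631.4777: forward overpriced → cash-and-carry (buy spot, short the forward).
At maturity, profit = |F_mkt − F*| = |2722 − 2631.4777| = $91 per tonne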